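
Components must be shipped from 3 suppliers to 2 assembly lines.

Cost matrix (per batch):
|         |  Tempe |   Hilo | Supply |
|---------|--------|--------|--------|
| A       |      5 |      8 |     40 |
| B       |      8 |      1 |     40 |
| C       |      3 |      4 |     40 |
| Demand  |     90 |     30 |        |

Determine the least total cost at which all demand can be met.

One minimum-cost allocation:
  A->Tempe: 40 × 5 = 200
  B->Tempe: 10 × 8 = 80
  B->Hilo: 30 × 1 = 30
  C->Tempe: 40 × 3 = 120
Total = 200 + 80 + 30 + 120 = 430.

430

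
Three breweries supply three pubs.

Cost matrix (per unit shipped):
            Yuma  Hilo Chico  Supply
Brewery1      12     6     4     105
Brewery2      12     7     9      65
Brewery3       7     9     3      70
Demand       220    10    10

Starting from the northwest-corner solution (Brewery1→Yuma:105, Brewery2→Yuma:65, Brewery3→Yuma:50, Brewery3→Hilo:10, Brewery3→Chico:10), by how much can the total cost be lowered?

Current plan cost = 105·12 + 65·12 + 50·7 + 10·9 + 10·3 = 2510.
Optimal plan:
  Brewery1–Yuma: 85 × 12 = 1020
  Brewery1–Hilo: 10 × 6 = 60
  Brewery1–Chico: 10 × 4 = 40
  Brewery2–Yuma: 65 × 12 = 780
  Brewery3–Yuma: 70 × 7 = 490
Optimal cost = 2390.
Saving = 2510 − 2390 = 120.

120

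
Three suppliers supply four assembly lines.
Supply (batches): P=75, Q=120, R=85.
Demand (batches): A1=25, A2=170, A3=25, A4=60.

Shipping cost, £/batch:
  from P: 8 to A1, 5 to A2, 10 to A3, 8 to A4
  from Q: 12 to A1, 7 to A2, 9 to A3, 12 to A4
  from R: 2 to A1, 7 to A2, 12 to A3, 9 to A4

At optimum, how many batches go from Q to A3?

25

Solving gives:
  P->A2: 75 × £5 = £375
  Q->A2: 95 × £7 = £665
  Q->A3: 25 × £9 = £225
  R->A1: 25 × £2 = £50
  R->A4: 60 × £9 = £540
Total cost = £1855.
So Q→A3 carries 25 batches.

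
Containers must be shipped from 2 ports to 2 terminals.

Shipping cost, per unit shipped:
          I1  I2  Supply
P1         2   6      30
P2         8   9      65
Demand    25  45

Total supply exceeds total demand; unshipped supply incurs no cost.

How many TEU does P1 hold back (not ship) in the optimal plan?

Minimum-cost shipments:
  P1 to I1: 25 × 2 = 50
  P1 to I2: 5 × 6 = 30
  P2 to I2: 40 × 9 = 360
Total cost = 440.
P1 ships 30 of its 30, leaving 0.

0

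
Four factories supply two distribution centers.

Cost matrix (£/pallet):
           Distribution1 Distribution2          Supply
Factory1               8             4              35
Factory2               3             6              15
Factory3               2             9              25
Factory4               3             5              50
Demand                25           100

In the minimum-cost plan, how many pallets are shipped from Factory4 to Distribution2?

Optimal shipments:
  Factory1 to Distribution2: 35 × £4 = £140
  Factory2 to Distribution2: 15 × £6 = £90
  Factory3 to Distribution1: 25 × £2 = £50
  Factory4 to Distribution2: 50 × £5 = £250
Total cost = £530.
So Factory4→Distribution2 carries 50 pallets.

50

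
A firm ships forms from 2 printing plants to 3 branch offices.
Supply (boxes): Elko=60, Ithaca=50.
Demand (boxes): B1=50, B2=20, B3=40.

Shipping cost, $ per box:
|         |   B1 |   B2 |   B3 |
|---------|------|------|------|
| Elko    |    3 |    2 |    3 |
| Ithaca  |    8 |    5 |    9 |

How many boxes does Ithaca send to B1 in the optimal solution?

30

The minimum-cost plan:
  Elko–B1: 20 × $3 = $60
  Elko–B3: 40 × $3 = $120
  Ithaca–B1: 30 × $8 = $240
  Ithaca–B2: 20 × $5 = $100
Total cost = $520.
So Ithaca→B1 carries 30 boxes.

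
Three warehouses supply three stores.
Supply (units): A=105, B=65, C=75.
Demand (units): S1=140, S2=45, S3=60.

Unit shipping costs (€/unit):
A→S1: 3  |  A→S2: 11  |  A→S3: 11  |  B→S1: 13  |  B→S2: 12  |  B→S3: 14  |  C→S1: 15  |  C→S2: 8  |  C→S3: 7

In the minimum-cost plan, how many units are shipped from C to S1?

0

Solving gives:
  A→S1: 105 × €3 = €315
  B→S1: 35 × €13 = €455
  B→S2: 30 × €12 = €360
  C→S2: 15 × €8 = €120
  C→S3: 60 × €7 = €420
Total cost = €1670.
The route C→S1 is not used.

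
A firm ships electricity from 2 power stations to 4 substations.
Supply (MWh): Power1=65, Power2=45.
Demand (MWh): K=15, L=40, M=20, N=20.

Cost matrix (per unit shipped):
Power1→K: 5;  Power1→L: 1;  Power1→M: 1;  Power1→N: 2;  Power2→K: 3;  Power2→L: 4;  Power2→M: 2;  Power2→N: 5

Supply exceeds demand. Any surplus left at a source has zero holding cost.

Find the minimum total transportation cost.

160

Optimal allocation:
  Power1->L: 40 MWh
  Power1->M: 5 MWh
  Power1->N: 20 MWh
  Power2->K: 15 MWh
  Power2->M: 15 MWh
Total cost = 160.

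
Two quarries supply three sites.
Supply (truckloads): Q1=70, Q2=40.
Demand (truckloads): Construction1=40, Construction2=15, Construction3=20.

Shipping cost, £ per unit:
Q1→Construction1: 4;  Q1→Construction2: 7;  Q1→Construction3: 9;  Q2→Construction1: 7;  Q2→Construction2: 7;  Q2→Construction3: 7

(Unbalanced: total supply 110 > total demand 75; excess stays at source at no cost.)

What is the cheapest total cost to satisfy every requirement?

405

Optimal allocation:
  Q1 to Construction1: 40 × £4 = £160
  Q1 to Construction2: 15 × £7 = £105
  Q2 to Construction3: 20 × £7 = £140
Total = 160 + 105 + 140 = £405.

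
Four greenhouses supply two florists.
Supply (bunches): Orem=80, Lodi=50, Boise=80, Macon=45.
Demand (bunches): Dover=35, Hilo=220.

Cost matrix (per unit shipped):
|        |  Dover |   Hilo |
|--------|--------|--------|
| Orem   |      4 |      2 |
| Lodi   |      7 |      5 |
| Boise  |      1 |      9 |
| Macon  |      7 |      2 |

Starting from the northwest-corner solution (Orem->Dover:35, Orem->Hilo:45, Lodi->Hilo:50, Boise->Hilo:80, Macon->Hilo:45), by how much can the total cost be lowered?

Current plan cost = 35·4 + 45·2 + 50·5 + 80·9 + 45·2 = 1290.
Optimal plan:
  Orem to Hilo: 80 × 2 = 160
  Lodi to Hilo: 50 × 5 = 250
  Boise to Dover: 35 × 1 = 35
  Boise to Hilo: 45 × 9 = 405
  Macon to Hilo: 45 × 2 = 90
Optimal cost = 940.
Saving = 1290 − 940 = 350.

350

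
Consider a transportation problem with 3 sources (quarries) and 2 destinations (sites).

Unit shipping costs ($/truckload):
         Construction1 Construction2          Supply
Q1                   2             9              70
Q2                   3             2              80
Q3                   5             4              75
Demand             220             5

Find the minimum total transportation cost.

One minimum-cost allocation:
  Q1->Construction1: 70 truckloads
  Q2->Construction1: 80 truckloads
  Q3->Construction1: 70 truckloads
  Q3->Construction2: 5 truckloads
Total cost = $750.

750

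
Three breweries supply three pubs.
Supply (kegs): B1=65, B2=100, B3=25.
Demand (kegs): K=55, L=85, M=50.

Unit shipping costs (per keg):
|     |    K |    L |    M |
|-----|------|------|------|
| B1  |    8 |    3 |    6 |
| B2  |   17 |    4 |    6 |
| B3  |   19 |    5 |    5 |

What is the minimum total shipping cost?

1045

Optimal allocation:
  B1->K: 55 × 8 = 440
  B1->L: 10 × 3 = 30
  B2->L: 75 × 4 = 300
  B2->M: 25 × 6 = 150
  B3->M: 25 × 5 = 125
Total = 440 + 30 + 300 + 150 + 125 = 1045.
(Supply check: B1 ships 65; B2 ships 100; B3 ships 25.)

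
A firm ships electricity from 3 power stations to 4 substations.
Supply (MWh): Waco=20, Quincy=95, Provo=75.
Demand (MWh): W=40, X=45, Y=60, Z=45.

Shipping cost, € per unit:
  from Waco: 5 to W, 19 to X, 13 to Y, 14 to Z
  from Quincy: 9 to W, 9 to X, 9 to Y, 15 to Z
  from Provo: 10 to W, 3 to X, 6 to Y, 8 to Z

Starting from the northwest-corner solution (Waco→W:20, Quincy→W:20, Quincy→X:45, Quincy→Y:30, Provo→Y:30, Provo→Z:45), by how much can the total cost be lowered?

90

Current plan cost = 20·5 + 20·9 + 45·9 + 30·9 + 30·6 + 45·8 = €1495.
Optimal plan:
  Waco→W: 20 × €5 = €100
  Quincy→W: 20 × €9 = €180
  Quincy→X: 15 × €9 = €135
  Quincy→Y: 60 × €9 = €540
  Provo→X: 30 × €3 = €90
  Provo→Z: 45 × €8 = €360
Optimal cost = €1405.
Saving = 1495 − 1405 = €90.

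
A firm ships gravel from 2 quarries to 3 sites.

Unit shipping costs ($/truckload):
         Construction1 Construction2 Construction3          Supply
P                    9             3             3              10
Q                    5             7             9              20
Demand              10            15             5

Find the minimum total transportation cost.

An optimal shipping plan:
  P→Construction2: 5 × $3 = $15
  P→Construction3: 5 × $3 = $15
  Q→Construction1: 10 × $5 = $50
  Q→Construction2: 10 × $7 = $70
Total = 15 + 15 + 50 + 70 = $150.

150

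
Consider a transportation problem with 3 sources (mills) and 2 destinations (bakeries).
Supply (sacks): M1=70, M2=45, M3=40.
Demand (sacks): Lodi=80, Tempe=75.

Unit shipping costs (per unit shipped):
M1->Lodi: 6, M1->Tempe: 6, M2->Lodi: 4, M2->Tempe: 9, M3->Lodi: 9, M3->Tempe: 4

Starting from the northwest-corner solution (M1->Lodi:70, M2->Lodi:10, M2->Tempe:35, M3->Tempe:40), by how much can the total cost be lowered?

Current plan cost = 70·6 + 10·4 + 35·9 + 40·4 = 935.
Optimal plan:
  M1–Lodi: 35 sacks
  M1–Tempe: 35 sacks
  M2–Lodi: 45 sacks
  M3–Tempe: 40 sacks
Optimal cost = 760.
Saving = 935 − 760 = 175.

175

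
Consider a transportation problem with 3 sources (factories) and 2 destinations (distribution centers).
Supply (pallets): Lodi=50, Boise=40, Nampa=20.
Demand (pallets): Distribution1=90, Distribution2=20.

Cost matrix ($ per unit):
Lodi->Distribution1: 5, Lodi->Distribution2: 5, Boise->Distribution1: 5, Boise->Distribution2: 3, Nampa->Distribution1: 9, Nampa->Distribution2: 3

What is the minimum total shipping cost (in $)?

A cheapest plan:
  Lodi to Distribution1: 50 × $5 = $250
  Boise to Distribution1: 40 × $5 = $200
  Nampa to Distribution2: 20 × $3 = $60
Total = 250 + 200 + 60 = $510.

510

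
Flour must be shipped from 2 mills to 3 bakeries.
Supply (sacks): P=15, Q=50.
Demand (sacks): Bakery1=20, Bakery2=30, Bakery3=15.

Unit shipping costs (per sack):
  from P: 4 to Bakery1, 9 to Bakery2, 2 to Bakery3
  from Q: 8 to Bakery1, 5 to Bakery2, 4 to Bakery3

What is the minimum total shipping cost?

310

One minimum-cost allocation:
  P to Bakery1: 15 sacks
  Q to Bakery1: 5 sacks
  Q to Bakery2: 30 sacks
  Q to Bakery3: 15 sacks
Total cost = 310.
(Supply check: P ships 15; Q ships 50.)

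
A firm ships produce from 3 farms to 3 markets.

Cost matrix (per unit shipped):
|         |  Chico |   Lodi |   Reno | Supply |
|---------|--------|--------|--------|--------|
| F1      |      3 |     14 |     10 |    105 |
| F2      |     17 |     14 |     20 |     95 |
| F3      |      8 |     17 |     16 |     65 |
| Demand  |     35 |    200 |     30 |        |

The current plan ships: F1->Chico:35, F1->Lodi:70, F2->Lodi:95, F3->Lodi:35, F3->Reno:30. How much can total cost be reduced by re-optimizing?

Current plan cost = 35·3 + 70·14 + 95·14 + 35·17 + 30·16 = 3490.
Optimal plan:
  F1–Chico: 35 × 3 = 105
  F1–Lodi: 40 × 14 = 560
  F1–Reno: 30 × 10 = 300
  F2–Lodi: 95 × 14 = 1330
  F3–Lodi: 65 × 17 = 1105
Optimal cost = 3400.
Saving = 3490 − 3400 = 90.

90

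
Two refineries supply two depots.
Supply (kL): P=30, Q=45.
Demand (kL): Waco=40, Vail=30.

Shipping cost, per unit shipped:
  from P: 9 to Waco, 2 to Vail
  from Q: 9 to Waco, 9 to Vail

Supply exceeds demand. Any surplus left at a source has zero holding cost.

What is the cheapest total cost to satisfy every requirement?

Optimal allocation:
  P->Vail: 30 kL
  Q->Waco: 40 kL
Total cost = 420.
(Supply check: P ships 30; Q ships 40.)

420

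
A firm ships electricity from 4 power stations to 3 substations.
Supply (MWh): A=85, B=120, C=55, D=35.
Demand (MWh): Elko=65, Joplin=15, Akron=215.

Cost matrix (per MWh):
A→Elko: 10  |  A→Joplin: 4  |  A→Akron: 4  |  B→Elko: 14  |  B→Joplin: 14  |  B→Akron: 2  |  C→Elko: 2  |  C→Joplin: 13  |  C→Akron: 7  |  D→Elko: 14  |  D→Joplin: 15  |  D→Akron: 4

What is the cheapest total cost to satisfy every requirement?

An optimal shipping plan:
  A->Elko: 10 × 10 = 100
  A->Joplin: 15 × 4 = 60
  A->Akron: 60 × 4 = 240
  B->Akron: 120 × 2 = 240
  C->Elko: 55 × 2 = 110
  D->Akron: 35 × 4 = 140
Total = 100 + 60 + 240 + 240 + 110 + 140 = 890.
(Supply check: A ships 85; B ships 120; C ships 55; D ships 35.)

890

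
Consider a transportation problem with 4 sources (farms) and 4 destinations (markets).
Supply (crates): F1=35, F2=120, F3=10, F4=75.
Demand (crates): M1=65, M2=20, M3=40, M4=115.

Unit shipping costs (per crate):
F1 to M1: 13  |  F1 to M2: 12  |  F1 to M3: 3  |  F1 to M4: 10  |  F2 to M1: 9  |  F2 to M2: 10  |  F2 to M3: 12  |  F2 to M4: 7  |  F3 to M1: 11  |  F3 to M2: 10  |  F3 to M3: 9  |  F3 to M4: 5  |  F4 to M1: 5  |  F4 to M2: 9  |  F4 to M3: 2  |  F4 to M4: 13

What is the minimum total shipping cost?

1420

Optimal allocation:
  F1->M3: 35 crates
  F2->M2: 15 crates
  F2->M4: 105 crates
  F3->M4: 10 crates
  F4->M1: 65 crates
  F4->M2: 5 crates
  F4->M3: 5 crates
Total cost = 1420.
(Supply check: F1 ships 35; F2 ships 120; F3 ships 10; F4 ships 75.)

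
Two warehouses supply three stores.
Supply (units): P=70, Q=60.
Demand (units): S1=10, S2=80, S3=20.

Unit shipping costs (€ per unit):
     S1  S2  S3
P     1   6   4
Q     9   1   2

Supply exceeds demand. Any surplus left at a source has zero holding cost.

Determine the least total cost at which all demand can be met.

An optimal shipping plan:
  P–S1: 10 × €1 = €10
  P–S2: 20 × €6 = €120
  P–S3: 20 × €4 = €80
  Q–S2: 60 × €1 = €60
Total = 10 + 120 + 80 + 60 = €270.
(Supply check: P ships 50; Q ships 60.)

270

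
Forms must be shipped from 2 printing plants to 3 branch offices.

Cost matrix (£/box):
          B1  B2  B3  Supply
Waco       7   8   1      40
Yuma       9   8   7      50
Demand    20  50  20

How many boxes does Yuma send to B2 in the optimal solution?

50

Solving gives:
  Waco to B1: 20 × £7 = £140
  Waco to B3: 20 × £1 = £20
  Yuma to B2: 50 × £8 = £400
Total cost = £560.
So Yuma→B2 carries 50 boxes.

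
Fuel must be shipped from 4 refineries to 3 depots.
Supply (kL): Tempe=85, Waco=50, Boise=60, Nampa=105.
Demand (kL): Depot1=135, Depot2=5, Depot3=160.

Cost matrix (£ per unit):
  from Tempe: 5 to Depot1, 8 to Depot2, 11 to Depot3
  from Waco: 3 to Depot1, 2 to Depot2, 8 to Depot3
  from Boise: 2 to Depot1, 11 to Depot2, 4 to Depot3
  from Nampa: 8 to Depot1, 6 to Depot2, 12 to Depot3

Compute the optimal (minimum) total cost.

An optimal shipping plan:
  Tempe to Depot1: 85 × £5 = £425
  Waco to Depot1: 50 × £3 = £150
  Boise to Depot3: 60 × £4 = £240
  Nampa to Depot2: 5 × £6 = £30
  Nampa to Depot3: 100 × £12 = £1200
Total = 425 + 150 + 240 + 30 + 1200 = £2045.

2045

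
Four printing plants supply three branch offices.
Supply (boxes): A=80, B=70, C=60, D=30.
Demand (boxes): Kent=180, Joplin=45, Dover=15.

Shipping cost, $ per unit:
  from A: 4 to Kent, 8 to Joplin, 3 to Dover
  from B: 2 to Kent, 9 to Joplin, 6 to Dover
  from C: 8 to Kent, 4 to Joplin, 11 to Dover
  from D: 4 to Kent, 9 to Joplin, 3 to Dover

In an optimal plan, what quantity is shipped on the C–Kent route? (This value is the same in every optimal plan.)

Optimal shipments:
  A–Kent: 65 × $4 = $260
  A–Dover: 15 × $3 = $45
  B–Kent: 70 × $2 = $140
  C–Kent: 15 × $8 = $120
  C–Joplin: 45 × $4 = $180
  D–Kent: 30 × $4 = $120
Total cost = $865.
So C→Kent carries 15 boxes.

15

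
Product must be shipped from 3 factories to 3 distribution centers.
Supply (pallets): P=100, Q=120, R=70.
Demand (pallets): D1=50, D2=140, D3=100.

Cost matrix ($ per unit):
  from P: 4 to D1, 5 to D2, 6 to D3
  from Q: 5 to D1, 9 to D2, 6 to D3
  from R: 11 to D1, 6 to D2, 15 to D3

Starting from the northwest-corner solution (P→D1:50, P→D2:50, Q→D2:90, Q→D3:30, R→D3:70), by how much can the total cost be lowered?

900

Current plan cost = 50·4 + 50·5 + 90·9 + 30·6 + 70·15 = $2490.
Optimal plan:
  P to D1: 30 pallets
  P to D2: 70 pallets
  Q to D1: 20 pallets
  Q to D3: 100 pallets
  R to D2: 70 pallets
Optimal cost = $1590.
Saving = 2490 − 1590 = $900.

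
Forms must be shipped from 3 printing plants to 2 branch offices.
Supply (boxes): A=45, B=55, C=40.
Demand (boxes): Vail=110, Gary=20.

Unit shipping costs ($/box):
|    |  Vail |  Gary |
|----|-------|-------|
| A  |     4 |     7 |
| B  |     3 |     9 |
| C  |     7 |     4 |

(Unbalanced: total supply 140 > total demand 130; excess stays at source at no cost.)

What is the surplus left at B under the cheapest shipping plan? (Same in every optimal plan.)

0

Minimum-cost shipments:
  A->Vail: 45 × $4 = $180
  B->Vail: 55 × $3 = $165
  C->Vail: 10 × $7 = $70
  C->Gary: 20 × $4 = $80
Total cost = $495.
B ships 55 of its 55, leaving 0.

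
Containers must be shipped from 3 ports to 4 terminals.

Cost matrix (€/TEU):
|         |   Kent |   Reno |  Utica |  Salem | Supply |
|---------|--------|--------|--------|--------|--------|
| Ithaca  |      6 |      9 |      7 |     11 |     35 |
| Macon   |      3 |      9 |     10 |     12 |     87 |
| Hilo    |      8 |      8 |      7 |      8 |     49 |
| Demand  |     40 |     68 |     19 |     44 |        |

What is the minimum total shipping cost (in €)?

1212

Optimal allocation:
  Ithaca→Reno: 16 × €9 = €144
  Ithaca→Utica: 19 × €7 = €133
  Macon→Kent: 40 × €3 = €120
  Macon→Reno: 47 × €9 = €423
  Hilo→Reno: 5 × €8 = €40
  Hilo→Salem: 44 × €8 = €352
Total = 144 + 133 + 120 + 423 + 40 + 352 = €1212.
(Supply check: Ithaca ships 35; Macon ships 87; Hilo ships 49.)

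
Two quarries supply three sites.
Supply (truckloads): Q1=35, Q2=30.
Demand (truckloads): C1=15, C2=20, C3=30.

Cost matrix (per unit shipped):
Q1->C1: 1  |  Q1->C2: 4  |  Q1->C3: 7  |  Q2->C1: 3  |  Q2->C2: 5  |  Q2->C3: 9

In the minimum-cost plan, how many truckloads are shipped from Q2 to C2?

20

The minimum-cost plan:
  Q1→C1: 15 × 1 = 15
  Q1→C3: 20 × 7 = 140
  Q2→C2: 20 × 5 = 100
  Q2→C3: 10 × 9 = 90
Total cost = 345.
So Q2→C2 carries 20 truckloads.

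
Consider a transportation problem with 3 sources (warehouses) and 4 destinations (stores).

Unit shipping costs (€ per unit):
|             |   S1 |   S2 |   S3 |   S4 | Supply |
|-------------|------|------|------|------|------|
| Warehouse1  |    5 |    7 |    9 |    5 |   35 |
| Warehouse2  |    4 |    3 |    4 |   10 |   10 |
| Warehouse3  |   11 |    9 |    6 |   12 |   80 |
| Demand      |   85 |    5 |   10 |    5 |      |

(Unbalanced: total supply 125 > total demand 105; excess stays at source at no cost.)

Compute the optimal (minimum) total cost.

815

A cheapest plan:
  Warehouse1–S1: 30 × €5 = €150
  Warehouse1–S4: 5 × €5 = €25
  Warehouse2–S1: 10 × €4 = €40
  Warehouse3–S1: 45 × €11 = €495
  Warehouse3–S2: 5 × €9 = €45
  Warehouse3–S3: 10 × €6 = €60
Total = 150 + 25 + 40 + 495 + 45 + 60 = €815.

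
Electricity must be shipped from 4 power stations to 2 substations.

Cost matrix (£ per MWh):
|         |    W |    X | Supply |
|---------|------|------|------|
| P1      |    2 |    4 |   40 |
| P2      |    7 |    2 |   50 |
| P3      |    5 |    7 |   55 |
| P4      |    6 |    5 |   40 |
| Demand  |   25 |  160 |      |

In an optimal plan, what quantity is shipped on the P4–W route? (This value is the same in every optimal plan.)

The minimum-cost plan:
  P1 to W: 25 MWh
  P1 to X: 15 MWh
  P2 to X: 50 MWh
  P3 to X: 55 MWh
  P4 to X: 40 MWh
Total cost = £795.
The route P4→W is not used.

0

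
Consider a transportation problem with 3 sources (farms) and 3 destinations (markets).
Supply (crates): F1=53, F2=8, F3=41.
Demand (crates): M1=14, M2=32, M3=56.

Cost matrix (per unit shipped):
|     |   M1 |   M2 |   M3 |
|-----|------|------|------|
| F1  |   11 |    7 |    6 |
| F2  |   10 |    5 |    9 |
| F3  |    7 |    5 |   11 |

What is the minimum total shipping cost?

603

An optimal shipping plan:
  F1–M3: 53 × 6 = 318
  F2–M2: 5 × 5 = 25
  F2–M3: 3 × 9 = 27
  F3–M1: 14 × 7 = 98
  F3–M2: 27 × 5 = 135
Total = 318 + 25 + 27 + 98 + 135 = 603.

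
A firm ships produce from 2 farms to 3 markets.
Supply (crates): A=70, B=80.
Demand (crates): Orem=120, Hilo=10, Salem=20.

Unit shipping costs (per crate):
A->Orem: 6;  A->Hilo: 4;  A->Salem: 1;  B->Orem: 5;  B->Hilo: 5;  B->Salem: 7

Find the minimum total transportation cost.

A cheapest plan:
  A–Orem: 40 × 6 = 240
  A–Hilo: 10 × 4 = 40
  A–Salem: 20 × 1 = 20
  B–Orem: 80 × 5 = 400
Total = 240 + 40 + 20 + 400 = 700.
(Supply check: A ships 70; B ships 80.)

700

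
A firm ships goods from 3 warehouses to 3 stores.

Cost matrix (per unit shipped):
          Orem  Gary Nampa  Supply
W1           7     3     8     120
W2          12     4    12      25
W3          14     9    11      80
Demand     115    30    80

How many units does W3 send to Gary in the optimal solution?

Optimal shipments:
  W1–Orem: 115 units
  W1–Gary: 5 units
  W2–Gary: 25 units
  W3–Nampa: 80 units
Total cost = 1800.
The route W3→Gary is not used.

0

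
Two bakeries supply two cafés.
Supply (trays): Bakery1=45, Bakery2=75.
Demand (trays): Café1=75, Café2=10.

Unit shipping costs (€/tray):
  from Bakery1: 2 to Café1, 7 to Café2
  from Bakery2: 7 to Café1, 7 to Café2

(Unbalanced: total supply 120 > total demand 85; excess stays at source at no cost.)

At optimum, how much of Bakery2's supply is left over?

Minimum-cost shipments:
  Bakery1→Café1: 45 × €2 = €90
  Bakery2→Café1: 30 × €7 = €210
  Bakery2→Café2: 10 × €7 = €70
Total cost = €370.
Bakery2 ships 40 of its 75, leaving 35.

35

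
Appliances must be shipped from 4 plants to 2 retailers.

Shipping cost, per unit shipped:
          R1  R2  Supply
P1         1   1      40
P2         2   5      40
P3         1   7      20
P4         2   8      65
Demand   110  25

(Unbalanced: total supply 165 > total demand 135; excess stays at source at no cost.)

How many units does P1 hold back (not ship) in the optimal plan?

0

Minimum-cost shipments:
  P1–R1: 15 units
  P1–R2: 25 units
  P2–R1: 40 units
  P3–R1: 20 units
  P4–R1: 35 units
Total cost = 210.
P1 ships 40 of its 40, leaving 0.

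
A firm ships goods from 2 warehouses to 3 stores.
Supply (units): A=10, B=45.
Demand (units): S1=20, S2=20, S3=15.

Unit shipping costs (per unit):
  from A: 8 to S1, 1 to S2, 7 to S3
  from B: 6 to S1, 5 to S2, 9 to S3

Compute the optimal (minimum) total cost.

315

A cheapest plan:
  A to S2: 10 units
  B to S1: 20 units
  B to S2: 10 units
  B to S3: 15 units
Total cost = 315.
(Supply check: A ships 10; B ships 45.)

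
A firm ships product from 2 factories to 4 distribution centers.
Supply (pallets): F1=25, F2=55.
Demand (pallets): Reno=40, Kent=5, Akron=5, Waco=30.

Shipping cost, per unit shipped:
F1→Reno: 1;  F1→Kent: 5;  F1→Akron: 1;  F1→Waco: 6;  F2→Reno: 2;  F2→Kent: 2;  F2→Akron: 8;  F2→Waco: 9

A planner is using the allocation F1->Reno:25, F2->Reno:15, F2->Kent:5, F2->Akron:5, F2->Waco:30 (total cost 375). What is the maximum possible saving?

Current plan cost = 25·1 + 15·2 + 5·2 + 5·8 + 30·9 = 375.
Optimal plan:
  F1->Akron: 5 × 1 = 5
  F1->Waco: 20 × 6 = 120
  F2->Reno: 40 × 2 = 80
  F2->Kent: 5 × 2 = 10
  F2->Waco: 10 × 9 = 90
Optimal cost = 305.
Saving = 375 − 305 = 70.

70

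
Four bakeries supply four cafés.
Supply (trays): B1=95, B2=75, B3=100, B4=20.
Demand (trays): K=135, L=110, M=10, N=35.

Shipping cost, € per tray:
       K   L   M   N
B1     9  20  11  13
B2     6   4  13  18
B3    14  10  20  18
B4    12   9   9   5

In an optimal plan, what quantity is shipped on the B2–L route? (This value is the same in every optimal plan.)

10

Optimal shipments:
  B1→K: 70 × €9 = €630
  B1→M: 10 × €11 = €110
  B1→N: 15 × €13 = €195
  B2→K: 65 × €6 = €390
  B2→L: 10 × €4 = €40
  B3→L: 100 × €10 = €1000
  B4→N: 20 × €5 = €100
Total cost = €2465.
So B2→L carries 10 trays.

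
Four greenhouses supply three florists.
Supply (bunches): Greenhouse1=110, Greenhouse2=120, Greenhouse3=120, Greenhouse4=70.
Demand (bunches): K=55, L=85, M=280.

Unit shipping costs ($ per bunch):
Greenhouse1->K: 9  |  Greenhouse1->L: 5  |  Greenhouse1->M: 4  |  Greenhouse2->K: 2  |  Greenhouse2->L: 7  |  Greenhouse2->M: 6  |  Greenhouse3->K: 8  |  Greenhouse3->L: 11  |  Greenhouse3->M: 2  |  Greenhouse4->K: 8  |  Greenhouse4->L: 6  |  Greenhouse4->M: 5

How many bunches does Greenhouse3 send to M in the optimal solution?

120

Optimal shipments:
  Greenhouse1–L: 85 × $5 = $425
  Greenhouse1–M: 25 × $4 = $100
  Greenhouse2–K: 55 × $2 = $110
  Greenhouse2–M: 65 × $6 = $390
  Greenhouse3–M: 120 × $2 = $240
  Greenhouse4–M: 70 × $5 = $350
Total cost = $1615.
So Greenhouse3→M carries 120 bunches.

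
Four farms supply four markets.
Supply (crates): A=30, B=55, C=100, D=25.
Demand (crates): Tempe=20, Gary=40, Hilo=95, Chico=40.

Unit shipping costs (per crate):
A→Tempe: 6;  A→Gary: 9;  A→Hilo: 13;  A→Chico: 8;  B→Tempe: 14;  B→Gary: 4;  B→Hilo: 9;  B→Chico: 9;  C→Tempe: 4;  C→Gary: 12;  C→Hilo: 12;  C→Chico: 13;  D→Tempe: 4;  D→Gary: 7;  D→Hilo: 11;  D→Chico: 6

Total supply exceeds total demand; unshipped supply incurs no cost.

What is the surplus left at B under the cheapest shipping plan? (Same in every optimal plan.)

Minimum-cost shipments:
  A to Chico: 15 × 8 = 120
  B to Gary: 40 × 4 = 160
  B to Hilo: 15 × 9 = 135
  C to Tempe: 20 × 4 = 80
  C to Hilo: 80 × 12 = 960
  D to Chico: 25 × 6 = 150
Total cost = 1605.
B ships 55 of its 55, leaving 0.

0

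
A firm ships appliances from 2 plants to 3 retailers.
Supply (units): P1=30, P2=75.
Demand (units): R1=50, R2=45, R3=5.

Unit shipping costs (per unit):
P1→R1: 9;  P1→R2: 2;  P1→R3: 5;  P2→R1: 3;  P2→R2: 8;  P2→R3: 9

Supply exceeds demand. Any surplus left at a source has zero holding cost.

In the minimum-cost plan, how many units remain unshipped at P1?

An optimal plan:
  P1->R2: 30 × 2 = 60
  P2->R1: 50 × 3 = 150
  P2->R2: 15 × 8 = 120
  P2->R3: 5 × 9 = 45
Total cost = 375.
P1 ships 30 of its 30, leaving 0.

0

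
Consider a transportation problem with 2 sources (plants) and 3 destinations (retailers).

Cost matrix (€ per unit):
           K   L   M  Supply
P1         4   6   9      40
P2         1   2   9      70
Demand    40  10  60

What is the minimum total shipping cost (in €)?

600

One minimum-cost allocation:
  P1→M: 40 × €9 = €360
  P2→K: 40 × €1 = €40
  P2→L: 10 × €2 = €20
  P2→M: 20 × €9 = €180
Total = 360 + 40 + 20 + 180 = €600.
(Supply check: P1 ships 40; P2 ships 70.)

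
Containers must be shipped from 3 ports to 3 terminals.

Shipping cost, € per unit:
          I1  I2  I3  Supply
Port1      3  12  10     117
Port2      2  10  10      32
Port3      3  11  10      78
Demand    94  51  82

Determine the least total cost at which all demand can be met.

An optimal shipping plan:
  Port1->I1: 35 × €3 = €105
  Port1->I3: 82 × €10 = €820
  Port2->I1: 32 × €2 = €64
  Port3->I1: 27 × €3 = €81
  Port3->I2: 51 × €11 = €561
Total = 105 + 820 + 64 + 81 + 561 = €1631.

1631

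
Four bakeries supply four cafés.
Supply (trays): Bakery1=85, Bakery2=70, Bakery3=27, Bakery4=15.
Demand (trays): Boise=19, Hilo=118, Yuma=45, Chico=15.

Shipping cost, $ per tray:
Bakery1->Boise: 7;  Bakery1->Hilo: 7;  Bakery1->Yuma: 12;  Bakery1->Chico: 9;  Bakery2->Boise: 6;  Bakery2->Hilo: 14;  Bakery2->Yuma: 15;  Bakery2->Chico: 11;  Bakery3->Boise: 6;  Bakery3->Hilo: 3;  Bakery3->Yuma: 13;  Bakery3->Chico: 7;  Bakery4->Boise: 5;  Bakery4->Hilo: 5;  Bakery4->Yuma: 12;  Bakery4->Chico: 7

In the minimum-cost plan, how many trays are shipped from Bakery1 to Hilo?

Solving gives:
  Bakery1->Hilo: 76 × $7 = $532
  Bakery1->Yuma: 9 × $12 = $108
  Bakery2->Boise: 19 × $6 = $114
  Bakery2->Yuma: 36 × $15 = $540
  Bakery2->Chico: 15 × $11 = $165
  Bakery3->Hilo: 27 × $3 = $81
  Bakery4->Hilo: 15 × $5 = $75
Total cost = $1615.
So Bakery1→Hilo carries 76 trays.

76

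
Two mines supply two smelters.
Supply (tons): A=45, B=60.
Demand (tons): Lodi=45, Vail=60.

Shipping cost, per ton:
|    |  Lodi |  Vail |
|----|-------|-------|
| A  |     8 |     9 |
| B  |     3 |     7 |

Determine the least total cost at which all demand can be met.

Optimal allocation:
  A→Vail: 45 tons
  B→Lodi: 45 tons
  B→Vail: 15 tons
Total cost = 645.
(Supply check: A ships 45; B ships 60.)

645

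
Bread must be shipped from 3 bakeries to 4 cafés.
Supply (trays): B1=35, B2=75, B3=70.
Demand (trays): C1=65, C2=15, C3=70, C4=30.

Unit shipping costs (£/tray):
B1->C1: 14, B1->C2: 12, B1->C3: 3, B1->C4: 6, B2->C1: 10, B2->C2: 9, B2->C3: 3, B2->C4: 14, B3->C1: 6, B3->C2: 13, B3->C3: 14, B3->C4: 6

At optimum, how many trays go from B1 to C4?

25

The minimum-cost plan:
  B1–C3: 10 × £3 = £30
  B1–C4: 25 × £6 = £150
  B2–C2: 15 × £9 = £135
  B2–C3: 60 × £3 = £180
  B3–C1: 65 × £6 = £390
  B3–C4: 5 × £6 = £30
Total cost = £915.
So B1→C4 carries 25 trays.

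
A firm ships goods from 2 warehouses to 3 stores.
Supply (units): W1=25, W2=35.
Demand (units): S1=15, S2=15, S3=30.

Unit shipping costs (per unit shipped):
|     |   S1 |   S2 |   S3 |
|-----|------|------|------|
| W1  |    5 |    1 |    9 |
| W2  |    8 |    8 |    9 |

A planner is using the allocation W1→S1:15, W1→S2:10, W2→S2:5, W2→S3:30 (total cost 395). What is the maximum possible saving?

20

Current plan cost = 15·5 + 10·1 + 5·8 + 30·9 = 395.
Optimal plan:
  W1–S1: 10 × 5 = 50
  W1–S2: 15 × 1 = 15
  W2–S1: 5 × 8 = 40
  W2–S3: 30 × 9 = 270
Optimal cost = 375.
Saving = 395 − 375 = 20.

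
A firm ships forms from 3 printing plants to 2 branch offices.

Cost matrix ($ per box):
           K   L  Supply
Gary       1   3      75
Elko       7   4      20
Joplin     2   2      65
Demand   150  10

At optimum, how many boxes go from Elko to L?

10

Optimal shipments:
  Gary to K: 75 × $1 = $75
  Elko to K: 10 × $7 = $70
  Elko to L: 10 × $4 = $40
  Joplin to K: 65 × $2 = $130
Total cost = $315.
So Elko→L carries 10 boxes.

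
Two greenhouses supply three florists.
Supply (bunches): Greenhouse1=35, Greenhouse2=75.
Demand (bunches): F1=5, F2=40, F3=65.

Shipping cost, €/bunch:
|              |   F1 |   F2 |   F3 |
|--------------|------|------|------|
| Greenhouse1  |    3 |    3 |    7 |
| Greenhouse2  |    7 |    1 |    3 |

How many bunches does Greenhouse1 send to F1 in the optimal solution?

5

Optimal shipments:
  Greenhouse1 to F1: 5 × €3 = €15
  Greenhouse1 to F2: 30 × €3 = €90
  Greenhouse2 to F2: 10 × €1 = €10
  Greenhouse2 to F3: 65 × €3 = €195
Total cost = €310.
So Greenhouse1→F1 carries 5 bunches.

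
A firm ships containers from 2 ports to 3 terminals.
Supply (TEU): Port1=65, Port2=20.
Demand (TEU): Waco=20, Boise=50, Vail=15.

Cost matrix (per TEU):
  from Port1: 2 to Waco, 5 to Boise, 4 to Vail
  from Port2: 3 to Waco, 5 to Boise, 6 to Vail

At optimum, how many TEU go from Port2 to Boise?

The minimum-cost plan:
  Port1–Waco: 20 TEU
  Port1–Boise: 30 TEU
  Port1–Vail: 15 TEU
  Port2–Boise: 20 TEU
Total cost = 350.
So Port2→Boise carries 20 TEU.

20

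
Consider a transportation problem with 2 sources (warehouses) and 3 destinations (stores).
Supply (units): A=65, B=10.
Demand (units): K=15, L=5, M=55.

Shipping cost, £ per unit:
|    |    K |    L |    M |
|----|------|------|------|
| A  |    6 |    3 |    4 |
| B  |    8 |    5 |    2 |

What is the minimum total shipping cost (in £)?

305

A cheapest plan:
  A–K: 15 × £6 = £90
  A–L: 5 × £3 = £15
  A–M: 45 × £4 = £180
  B–M: 10 × £2 = £20
Total = 90 + 15 + 180 + 20 = £305.
(Supply check: A ships 65; B ships 10.)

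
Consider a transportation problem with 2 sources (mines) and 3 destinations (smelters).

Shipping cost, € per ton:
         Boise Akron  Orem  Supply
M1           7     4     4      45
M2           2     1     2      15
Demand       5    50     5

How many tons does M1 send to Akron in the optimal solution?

40

The minimum-cost plan:
  M1–Akron: 40 × €4 = €160
  M1–Orem: 5 × €4 = €20
  M2–Boise: 5 × €2 = €10
  M2–Akron: 10 × €1 = €10
Total cost = €200.
So M1→Akron carries 40 tons.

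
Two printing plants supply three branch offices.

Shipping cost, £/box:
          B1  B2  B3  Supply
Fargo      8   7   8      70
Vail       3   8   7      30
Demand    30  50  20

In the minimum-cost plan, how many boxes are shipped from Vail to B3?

The minimum-cost plan:
  Fargo->B2: 50 × £7 = £350
  Fargo->B3: 20 × £8 = £160
  Vail->B1: 30 × £3 = £90
Total cost = £600.
The route Vail→B3 is not used.

0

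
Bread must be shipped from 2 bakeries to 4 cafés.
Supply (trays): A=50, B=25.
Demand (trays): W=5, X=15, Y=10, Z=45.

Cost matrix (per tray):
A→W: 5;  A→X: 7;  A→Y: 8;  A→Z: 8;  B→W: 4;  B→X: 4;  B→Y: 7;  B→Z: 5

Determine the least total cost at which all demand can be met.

495

One minimum-cost allocation:
  A–W: 5 × 5 = 25
  A–X: 15 × 7 = 105
  A–Y: 10 × 8 = 80
  A–Z: 20 × 8 = 160
  B–Z: 25 × 5 = 125
Total = 25 + 105 + 80 + 160 + 125 = 495.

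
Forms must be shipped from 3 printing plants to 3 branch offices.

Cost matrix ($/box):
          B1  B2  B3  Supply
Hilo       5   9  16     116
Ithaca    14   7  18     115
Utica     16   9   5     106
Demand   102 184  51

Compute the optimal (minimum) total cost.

One minimum-cost allocation:
  Hilo->B1: 102 × $5 = $510
  Hilo->B2: 14 × $9 = $126
  Ithaca->B2: 115 × $7 = $805
  Utica->B2: 55 × $9 = $495
  Utica->B3: 51 × $5 = $255
Total = 510 + 126 + 805 + 495 + 255 = $2191.

2191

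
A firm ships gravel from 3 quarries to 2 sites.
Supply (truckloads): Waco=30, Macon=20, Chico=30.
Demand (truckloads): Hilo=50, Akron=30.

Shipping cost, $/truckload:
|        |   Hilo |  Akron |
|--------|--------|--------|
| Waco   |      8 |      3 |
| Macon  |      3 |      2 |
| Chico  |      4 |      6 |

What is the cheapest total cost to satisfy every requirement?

Optimal allocation:
  Waco to Akron: 30 × $3 = $90
  Macon to Hilo: 20 × $3 = $60
  Chico to Hilo: 30 × $4 = $120
Total = 90 + 60 + 120 = $270.

270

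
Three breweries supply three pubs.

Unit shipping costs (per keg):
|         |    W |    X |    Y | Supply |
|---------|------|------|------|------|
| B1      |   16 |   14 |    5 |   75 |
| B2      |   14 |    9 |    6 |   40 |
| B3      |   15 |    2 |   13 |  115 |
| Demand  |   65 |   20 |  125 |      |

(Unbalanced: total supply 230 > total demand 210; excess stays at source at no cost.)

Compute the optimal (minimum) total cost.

1760

An optimal shipping plan:
  B1 to Y: 75 × 5 = 375
  B2 to Y: 40 × 6 = 240
  B3 to W: 65 × 15 = 975
  B3 to X: 20 × 2 = 40
  B3 to Y: 10 × 13 = 130
Total = 375 + 240 + 975 + 40 + 130 = 1760.
(Supply check: B1 ships 75; B2 ships 40; B3 ships 95.)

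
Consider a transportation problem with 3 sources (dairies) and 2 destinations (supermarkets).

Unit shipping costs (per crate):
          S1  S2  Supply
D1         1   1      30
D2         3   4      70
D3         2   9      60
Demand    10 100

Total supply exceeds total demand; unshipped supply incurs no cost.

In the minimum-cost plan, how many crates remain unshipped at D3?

50

An optimal plan:
  D1→S2: 30 × 1 = 30
  D2→S2: 70 × 4 = 280
  D3→S1: 10 × 2 = 20
Total cost = 330.
D3 ships 10 of its 60, leaving 50.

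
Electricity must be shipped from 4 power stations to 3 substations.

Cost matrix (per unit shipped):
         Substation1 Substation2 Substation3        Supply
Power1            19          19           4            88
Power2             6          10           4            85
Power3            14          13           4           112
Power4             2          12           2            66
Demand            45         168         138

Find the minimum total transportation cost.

2529

A cheapest plan:
  Power1–Substation3: 88 × 4 = 352
  Power2–Substation2: 85 × 10 = 850
  Power3–Substation2: 83 × 13 = 1079
  Power3–Substation3: 29 × 4 = 116
  Power4–Substation1: 45 × 2 = 90
  Power4–Substation3: 21 × 2 = 42
Total = 352 + 850 + 1079 + 116 + 90 + 42 = 2529.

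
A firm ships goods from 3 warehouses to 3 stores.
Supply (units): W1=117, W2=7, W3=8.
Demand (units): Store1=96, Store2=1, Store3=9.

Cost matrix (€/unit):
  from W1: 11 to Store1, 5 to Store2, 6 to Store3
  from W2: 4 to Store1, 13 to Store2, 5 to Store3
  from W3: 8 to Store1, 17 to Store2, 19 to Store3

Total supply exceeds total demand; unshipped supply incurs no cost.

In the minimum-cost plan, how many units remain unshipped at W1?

Minimum-cost shipments:
  W1→Store1: 81 × €11 = €891
  W1→Store2: 1 × €5 = €5
  W1→Store3: 9 × €6 = €54
  W2→Store1: 7 × €4 = €28
  W3→Store1: 8 × €8 = €64
Total cost = €1042.
W1 ships 91 of its 117, leaving 26.

26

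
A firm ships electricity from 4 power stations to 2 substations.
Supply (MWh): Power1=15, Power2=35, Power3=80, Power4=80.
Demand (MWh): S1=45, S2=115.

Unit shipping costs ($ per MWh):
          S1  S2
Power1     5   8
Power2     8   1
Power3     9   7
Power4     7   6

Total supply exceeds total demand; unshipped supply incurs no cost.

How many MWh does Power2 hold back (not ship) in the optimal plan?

An optimal plan:
  Power1 to S1: 15 × $5 = $75
  Power2 to S2: 35 × $1 = $35
  Power3 to S2: 30 × $7 = $210
  Power4 to S1: 30 × $7 = $210
  Power4 to S2: 50 × $6 = $300
Total cost = $830.
Power2 ships 35 of its 35, leaving 0.

0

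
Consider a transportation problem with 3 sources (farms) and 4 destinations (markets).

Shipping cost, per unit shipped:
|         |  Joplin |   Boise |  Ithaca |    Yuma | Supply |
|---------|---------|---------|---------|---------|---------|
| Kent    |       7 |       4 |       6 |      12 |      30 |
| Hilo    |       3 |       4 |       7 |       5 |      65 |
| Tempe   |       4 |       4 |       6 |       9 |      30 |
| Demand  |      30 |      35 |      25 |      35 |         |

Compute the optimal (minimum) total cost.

A cheapest plan:
  Kent to Boise: 30 crates
  Hilo to Joplin: 30 crates
  Hilo to Yuma: 35 crates
  Tempe to Boise: 5 crates
  Tempe to Ithaca: 25 crates
Total cost = 555.
(Supply check: Kent ships 30; Hilo ships 65; Tempe ships 30.)

555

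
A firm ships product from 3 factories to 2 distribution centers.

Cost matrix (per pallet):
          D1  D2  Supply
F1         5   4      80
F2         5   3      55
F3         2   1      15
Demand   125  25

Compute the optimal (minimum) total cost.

655

One minimum-cost allocation:
  F1 to D1: 80 × 5 = 400
  F2 to D1: 30 × 5 = 150
  F2 to D2: 25 × 3 = 75
  F3 to D1: 15 × 2 = 30
Total = 400 + 150 + 75 + 30 = 655.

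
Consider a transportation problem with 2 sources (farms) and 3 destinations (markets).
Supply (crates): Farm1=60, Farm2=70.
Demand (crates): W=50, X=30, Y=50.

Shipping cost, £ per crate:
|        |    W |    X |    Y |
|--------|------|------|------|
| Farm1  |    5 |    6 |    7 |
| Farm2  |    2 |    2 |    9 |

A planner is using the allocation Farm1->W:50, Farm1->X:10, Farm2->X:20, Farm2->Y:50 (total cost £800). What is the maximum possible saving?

Current plan cost = 50·5 + 10·6 + 20·2 + 50·9 = £800.
Optimal plan:
  Farm1->W: 10 crates
  Farm1->Y: 50 crates
  Farm2->W: 40 crates
  Farm2->X: 30 crates
Optimal cost = £540.
Saving = 800 − 540 = £260.

260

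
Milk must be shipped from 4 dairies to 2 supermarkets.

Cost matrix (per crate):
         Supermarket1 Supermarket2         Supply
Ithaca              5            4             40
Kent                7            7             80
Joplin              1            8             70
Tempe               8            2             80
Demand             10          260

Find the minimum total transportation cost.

One minimum-cost allocation:
  Ithaca→Supermarket2: 40 crates
  Kent→Supermarket2: 80 crates
  Joplin→Supermarket1: 10 crates
  Joplin→Supermarket2: 60 crates
  Tempe→Supermarket2: 80 crates
Total cost = 1370.

1370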